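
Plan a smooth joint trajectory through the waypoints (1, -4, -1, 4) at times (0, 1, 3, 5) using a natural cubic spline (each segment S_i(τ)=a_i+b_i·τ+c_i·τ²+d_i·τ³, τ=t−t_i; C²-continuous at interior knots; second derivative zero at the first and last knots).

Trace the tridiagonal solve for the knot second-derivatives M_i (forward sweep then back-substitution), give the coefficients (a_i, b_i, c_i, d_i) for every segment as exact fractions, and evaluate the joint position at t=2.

Δ: Δ0=-5, Δ1=3/2, Δ2=5/2
row 1: diag=6, rhs=39; c'=1/3, d'=13/2
row 2: denom=8−2·1/3=22/3; d'=(6−2·13/2)/(22/3)=-21/22
back: M2=-21/22
back: M1=13/2−1/3·-21/22=75/11
M: M0=0, M1=75/11, M2=-21/22, M3=0
seg 0: a=1, c=M0/2=0, d=(M1−M0)/(6·1)=25/22, b=Δ0−h0·(2M0+M1)/6=-135/22
seg 1: a=-4, c=M1/2=75/22, d=(M2−M1)/(6·2)=-57/88, b=Δ1−h1·(2M1+M2)/6=-30/11
seg 2: a=-1, c=M2/2=-21/44, d=(M3−M2)/(6·2)=7/88, b=Δ2−h2·(2M2+M3)/6=69/22
t_q=2 → seg 1, τ=1; S=-4+-30/11·τ+75/22·τ²+-57/88·τ³=-349/88

  seg 0: a=1 b=-135/22 c=0 d=25/22
  seg 1: a=-4 b=-30/11 c=75/22 d=-57/88
  seg 2: a=-1 b=69/22 c=-21/44 d=7/88
S(2) = -349/88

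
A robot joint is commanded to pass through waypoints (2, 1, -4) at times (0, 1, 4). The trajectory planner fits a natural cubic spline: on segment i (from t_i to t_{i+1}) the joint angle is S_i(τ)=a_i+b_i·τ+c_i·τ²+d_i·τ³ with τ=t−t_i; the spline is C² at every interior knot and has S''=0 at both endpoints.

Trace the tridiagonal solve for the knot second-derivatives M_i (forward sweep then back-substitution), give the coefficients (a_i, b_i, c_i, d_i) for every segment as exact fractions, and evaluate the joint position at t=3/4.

  seg 0: a=2 b=-11/12 c=0 d=-1/12
  seg 1: a=1 b=-7/6 c=-1/4 d=1/36
S(3/4) = 327/256

Δ: Δ0=-1, Δ1=-5/3
row 1: diag=8, rhs=-4; c'=3/8, d'=-1/2
back: M1=-1/2
M: M0=0, M1=-1/2, M2=0
seg 0: a=2, c=M0/2=0, d=(M1−M0)/(6·1)=-1/12, b=Δ0−h0·(2M0+M1)/6=-11/12
seg 1: a=1, c=M1/2=-1/4, d=(M2−M1)/(6·3)=1/36, b=Δ1−h1·(2M1+M2)/6=-7/6
t_q=3/4 → seg 0, τ=3/4; S=2+-11/12·τ+0·τ²+-1/12·τ³=327/256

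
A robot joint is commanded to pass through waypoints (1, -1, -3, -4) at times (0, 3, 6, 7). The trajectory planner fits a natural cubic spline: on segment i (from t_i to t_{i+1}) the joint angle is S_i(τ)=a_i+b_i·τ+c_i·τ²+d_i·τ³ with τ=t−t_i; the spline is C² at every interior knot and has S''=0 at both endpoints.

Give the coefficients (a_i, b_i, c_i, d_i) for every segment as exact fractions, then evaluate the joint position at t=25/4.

  seg 0: a=1 b=-61/87 c=0 d=1/261
  seg 1: a=-1 b=-52/87 c=1/29 d=-5/261
  seg 2: a=-3 b=-79/87 c=-4/29 d=4/87
S(25/4) = -1501/464

Δ: Δ0=-2/3, Δ1=-2/3, Δ2=-1
row 1: diag=12, rhs=0; c'=1/4, d'=0
row 2: denom=8−3·1/4=29/4; d'=(-2−3·0)/(29/4)=-8/29
back: M2=-8/29
back: M1=0−1/4·-8/29=2/29
M: M0=0, M1=2/29, M2=-8/29, M3=0
seg 0: a=1, c=M0/2=0, d=(M1−M0)/(6·3)=1/261, b=Δ0−h0·(2M0+M1)/6=-61/87
seg 1: a=-1, c=M1/2=1/29, d=(M2−M1)/(6·3)=-5/261, b=Δ1−h1·(2M1+M2)/6=-52/87
seg 2: a=-3, c=M2/2=-4/29, d=(M3−M2)/(6·1)=4/87, b=Δ2−h2·(2M2+M3)/6=-79/87
t_q=25/4 → seg 2, τ=1/4; S=-3+-79/87·τ+-4/29·τ²+4/87·τ³=-1501/464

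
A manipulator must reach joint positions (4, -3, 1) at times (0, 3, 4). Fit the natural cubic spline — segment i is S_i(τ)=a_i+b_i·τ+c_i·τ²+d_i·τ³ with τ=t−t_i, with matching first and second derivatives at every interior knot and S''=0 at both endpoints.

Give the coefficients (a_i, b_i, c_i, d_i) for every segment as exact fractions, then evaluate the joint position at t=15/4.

Δ: Δ0=-7/3, Δ1=4
row 1: diag=8, rhs=38; c'=1/8, d'=19/4
back: M1=19/4
M: M0=0, M1=19/4, M2=0
seg 0: a=4, c=M0/2=0, d=(M1−M0)/(6·3)=19/72, b=Δ0−h0·(2M0+M1)/6=-113/24
seg 1: a=-3, c=M1/2=19/8, d=(M2−M1)/(6·1)=-19/24, b=Δ1−h1·(2M1+M2)/6=29/12
t_q=15/4 → seg 1, τ=3/4; S=-3+29/12·τ+19/8·τ²+-19/24·τ³=-95/512

  seg 0: a=4 b=-113/24 c=0 d=19/72
  seg 1: a=-3 b=29/12 c=19/8 d=-19/24
S(15/4) = -95/512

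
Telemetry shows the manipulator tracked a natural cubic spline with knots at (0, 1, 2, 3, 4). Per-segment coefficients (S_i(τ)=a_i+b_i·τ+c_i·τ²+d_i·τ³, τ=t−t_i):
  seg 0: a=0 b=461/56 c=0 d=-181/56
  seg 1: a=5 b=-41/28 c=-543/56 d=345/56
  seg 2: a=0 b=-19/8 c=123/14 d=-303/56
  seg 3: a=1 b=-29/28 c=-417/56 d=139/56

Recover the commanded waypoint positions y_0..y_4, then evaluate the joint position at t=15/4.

y_0 = S_0(0) = a_0 = 0
y_1 = S_1(0) = a_1 = 5
y_2 = S_2(0) = a_2 = 0
y_3 = S_3(0) = a_3 = 1
y_4 = S_3(1) = -5
t_q=15/4 is in segment 3 (τ=3/4); S_3(τ)=-10459/3584

y_0=0 y_1=5 y_2=0 y_3=1 y_4=-5
S(15/4) = -10459/3584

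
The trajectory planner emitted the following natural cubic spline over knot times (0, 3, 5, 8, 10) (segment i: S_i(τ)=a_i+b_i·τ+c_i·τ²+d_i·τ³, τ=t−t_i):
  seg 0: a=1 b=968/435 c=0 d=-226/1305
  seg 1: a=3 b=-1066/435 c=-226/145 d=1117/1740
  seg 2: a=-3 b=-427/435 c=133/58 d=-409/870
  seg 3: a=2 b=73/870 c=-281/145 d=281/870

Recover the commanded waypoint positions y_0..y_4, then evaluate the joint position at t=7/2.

y_0=1 y_1=3 y_2=-3 y_3=2 y_4=-3
S(7/2) = 6799/4640

y_0 = S_0(0) = a_0 = 1
y_1 = S_1(0) = a_1 = 3
y_2 = S_2(0) = a_2 = -3
y_3 = S_3(0) = a_3 = 2
y_4 = S_3(2) = -3
t_q=7/2 is in segment 1 (τ=1/2); S_1(τ)=6799/4640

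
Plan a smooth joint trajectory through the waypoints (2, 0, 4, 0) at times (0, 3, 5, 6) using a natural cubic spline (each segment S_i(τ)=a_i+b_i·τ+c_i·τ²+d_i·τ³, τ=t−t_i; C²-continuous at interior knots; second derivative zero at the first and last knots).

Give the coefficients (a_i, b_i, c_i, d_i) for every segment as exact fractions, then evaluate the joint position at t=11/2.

Δ: Δ0=-2/3, Δ1=2, Δ2=-4
row 1: diag=10, rhs=16; c'=1/5, d'=8/5
row 2: denom=6−2·1/5=28/5; d'=(-36−2·8/5)/(28/5)=-7
back: M2=-7
back: M1=8/5−1/5·-7=3
M: M0=0, M1=3, M2=-7, M3=0
seg 0: a=2, c=M0/2=0, d=(M1−M0)/(6·3)=1/6, b=Δ0−h0·(2M0+M1)/6=-13/6
seg 1: a=0, c=M1/2=3/2, d=(M2−M1)/(6·2)=-5/6, b=Δ1−h1·(2M1+M2)/6=7/3
seg 2: a=4, c=M2/2=-7/2, d=(M3−M2)/(6·1)=7/6, b=Δ2−h2·(2M2+M3)/6=-5/3
t_q=11/2 → seg 2, τ=1/2; S=4+-5/3·τ+-7/2·τ²+7/6·τ³=39/16

  seg 0: a=2 b=-13/6 c=0 d=1/6
  seg 1: a=0 b=7/3 c=3/2 d=-5/6
  seg 2: a=4 b=-5/3 c=-7/2 d=7/6
S(11/2) = 39/16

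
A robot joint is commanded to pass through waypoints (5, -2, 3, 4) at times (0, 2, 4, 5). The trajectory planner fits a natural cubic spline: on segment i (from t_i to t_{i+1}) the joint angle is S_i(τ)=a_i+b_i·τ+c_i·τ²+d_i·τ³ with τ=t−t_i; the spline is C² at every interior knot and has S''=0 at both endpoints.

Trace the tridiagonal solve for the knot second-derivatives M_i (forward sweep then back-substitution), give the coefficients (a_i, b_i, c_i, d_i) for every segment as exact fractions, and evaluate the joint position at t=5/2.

  seg 0: a=5 b=-58/11 c=0 d=39/88
  seg 1: a=-2 b=1/22 c=117/44 d=-63/88
  seg 2: a=3 b=23/11 c=-18/11 d=6/11
S(5/2) = -987/704

Δ: Δ0=-7/2, Δ1=5/2, Δ2=1
row 1: diag=8, rhs=36; c'=1/4, d'=9/2
row 2: denom=6−2·1/4=11/2; d'=(-9−2·9/2)/(11/2)=-36/11
back: M2=-36/11
back: M1=9/2−1/4·-36/11=117/22
M: M0=0, M1=117/22, M2=-36/11, M3=0
seg 0: a=5, c=M0/2=0, d=(M1−M0)/(6·2)=39/88, b=Δ0−h0·(2M0+M1)/6=-58/11
seg 1: a=-2, c=M1/2=117/44, d=(M2−M1)/(6·2)=-63/88, b=Δ1−h1·(2M1+M2)/6=1/22
seg 2: a=3, c=M2/2=-18/11, d=(M3−M2)/(6·1)=6/11, b=Δ2−h2·(2M2+M3)/6=23/11
t_q=5/2 → seg 1, τ=1/2; S=-2+1/22·τ+117/44·τ²+-63/88·τ³=-987/704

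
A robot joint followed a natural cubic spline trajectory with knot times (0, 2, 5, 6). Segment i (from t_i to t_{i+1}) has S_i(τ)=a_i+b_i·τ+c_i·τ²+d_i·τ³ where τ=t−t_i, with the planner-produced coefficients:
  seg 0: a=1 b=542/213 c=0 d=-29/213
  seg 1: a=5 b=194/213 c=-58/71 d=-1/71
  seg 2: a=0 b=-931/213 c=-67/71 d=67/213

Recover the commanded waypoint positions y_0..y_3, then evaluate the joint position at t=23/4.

y_0=1 y_1=5 y_2=0 y_3=-5
S(23/4) = -16705/4544

y_0 = S_0(0) = a_0 = 1
y_1 = S_1(0) = a_1 = 5
y_2 = S_2(0) = a_2 = 0
y_3 = S_2(1) = -5
t_q=23/4 is in segment 2 (τ=3/4); S_2(τ)=-16705/4544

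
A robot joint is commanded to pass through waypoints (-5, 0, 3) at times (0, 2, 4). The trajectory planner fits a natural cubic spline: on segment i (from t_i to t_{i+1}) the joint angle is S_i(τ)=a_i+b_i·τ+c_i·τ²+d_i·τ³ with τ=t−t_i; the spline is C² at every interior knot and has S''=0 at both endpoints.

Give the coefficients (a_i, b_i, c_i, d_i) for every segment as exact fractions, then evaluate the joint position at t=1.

Δ: Δ0=5/2, Δ1=3/2
row 1: diag=8, rhs=-6; c'=1/4, d'=-3/4
back: M1=-3/4
M: M0=0, M1=-3/4, M2=0
seg 0: a=-5, c=M0/2=0, d=(M1−M0)/(6·2)=-1/16, b=Δ0−h0·(2M0+M1)/6=11/4
seg 1: a=0, c=M1/2=-3/8, d=(M2−M1)/(6·2)=1/16, b=Δ1−h1·(2M1+M2)/6=2
t_q=1 → seg 0, τ=1; S=-5+11/4·τ+0·τ²+-1/16·τ³=-37/16

  seg 0: a=-5 b=11/4 c=0 d=-1/16
  seg 1: a=0 b=2 c=-3/8 d=1/16
S(1) = -37/16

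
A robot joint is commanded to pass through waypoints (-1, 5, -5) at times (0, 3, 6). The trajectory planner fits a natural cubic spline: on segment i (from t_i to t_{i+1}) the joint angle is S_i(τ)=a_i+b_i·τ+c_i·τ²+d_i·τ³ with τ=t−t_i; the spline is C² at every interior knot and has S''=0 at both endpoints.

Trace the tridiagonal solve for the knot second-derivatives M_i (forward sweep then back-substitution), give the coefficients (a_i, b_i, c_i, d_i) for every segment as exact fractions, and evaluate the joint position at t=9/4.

Δ: Δ0=2, Δ1=-10/3
row 1: diag=12, rhs=-32; c'=1/4, d'=-8/3
back: M1=-8/3
M: M0=0, M1=-8/3, M2=0
seg 0: a=-1, c=M0/2=0, d=(M1−M0)/(6·3)=-4/27, b=Δ0−h0·(2M0+M1)/6=10/3
seg 1: a=5, c=M1/2=-4/3, d=(M2−M1)/(6·3)=4/27, b=Δ1−h1·(2M1+M2)/6=-2/3
t_q=9/4 → seg 0, τ=9/4; S=-1+10/3·τ+0·τ²+-4/27·τ³=77/16

  seg 0: a=-1 b=10/3 c=0 d=-4/27
  seg 1: a=5 b=-2/3 c=-4/3 d=4/27
S(9/4) = 77/16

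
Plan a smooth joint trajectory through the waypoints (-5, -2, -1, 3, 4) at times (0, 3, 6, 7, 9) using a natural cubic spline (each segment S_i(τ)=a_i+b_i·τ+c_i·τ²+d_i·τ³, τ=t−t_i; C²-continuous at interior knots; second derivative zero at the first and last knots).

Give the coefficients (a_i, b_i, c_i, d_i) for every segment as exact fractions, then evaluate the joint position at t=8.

Δ: Δ0=1, Δ1=1/3, Δ2=4, Δ3=1/2
row 1: diag=12, rhs=-4; c'=1/4, d'=-1/3
row 2: denom=8−3·1/4=29/4; d'=(22−3·-1/3)/(29/4)=92/29
row 3: denom=6−1·4/29=170/29; d'=(-21−1·92/29)/(170/29)=-701/170
back: M3=-701/170
back: M2=92/29−4/29·-701/170=318/85
back: M1=-1/3−1/4·318/85=-647/510
M: M0=0, M1=-647/510, M2=318/85, M3=-701/170, M4=0
seg 0: a=-5, c=M0/2=0, d=(M1−M0)/(6·3)=-647/9180, b=Δ0−h0·(2M0+M1)/6=1667/1020
seg 1: a=-2, c=M1/2=-647/1020, d=(M2−M1)/(6·3)=511/1836, b=Δ1−h1·(2M1+M2)/6=-137/510
seg 2: a=-1, c=M2/2=159/85, d=(M3−M2)/(6·1)=-1337/1020, b=Δ2−h2·(2M2+M3)/6=3509/1020
seg 3: a=3, c=M3/2=-701/340, d=(M4−M3)/(6·2)=701/2040, b=Δ3−h3·(2M3+M4)/6=1657/510
t_q=8 → seg 3, τ=1; S=3+1657/510·τ+-701/340·τ²+701/2040·τ³=3081/680

  seg 0: a=-5 b=1667/1020 c=0 d=-647/9180
  seg 1: a=-2 b=-137/510 c=-647/1020 d=511/1836
  seg 2: a=-1 b=3509/1020 c=159/85 d=-1337/1020
  seg 3: a=3 b=1657/510 c=-701/340 d=701/2040
S(8) = 3081/680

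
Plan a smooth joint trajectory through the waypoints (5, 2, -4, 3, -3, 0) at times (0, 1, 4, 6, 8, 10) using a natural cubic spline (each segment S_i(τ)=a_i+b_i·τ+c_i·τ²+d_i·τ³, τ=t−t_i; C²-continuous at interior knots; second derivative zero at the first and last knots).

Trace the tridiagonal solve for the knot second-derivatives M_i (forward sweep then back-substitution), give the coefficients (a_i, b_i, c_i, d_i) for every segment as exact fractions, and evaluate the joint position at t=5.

Δ: Δ0=-3, Δ1=-2, Δ2=7/2, Δ3=-3, Δ4=3/2
row 1: diag=8, rhs=6; c'=3/8, d'=3/4
row 2: denom=10−3·3/8=71/8; d'=(33−3·3/4)/(71/8)=246/71
row 3: denom=8−2·16/71=536/71; d'=(-39−2·246/71)/(536/71)=-3261/536
row 4: denom=8−2·71/268=1001/134; d'=(27−2·-3261/536)/(1001/134)=10497/2002
back: M4=10497/2002
back: M3=-3261/536−71/268·10497/2002=-14961/2002
back: M2=246/71−16/71·-14961/2002=5154/1001
back: M1=3/4−3/8·5154/1001=-1182/1001
M: M0=0, M1=-1182/1001, M2=5154/1001, M3=-14961/2002, M4=10497/2002, M5=0
seg 0: a=5, c=M0/2=0, d=(M1−M0)/(6·1)=-197/1001, b=Δ0−h0·(2M0+M1)/6=-2806/1001
seg 1: a=2, c=M1/2=-591/1001, d=(M2−M1)/(6·3)=32/91, b=Δ1−h1·(2M1+M2)/6=-3397/1001
seg 2: a=-4, c=M2/2=2577/1001, d=(M3−M2)/(6·2)=-8423/8008, b=Δ2−h2·(2M2+M3)/6=197/77
seg 3: a=3, c=M3/2=-14961/4004, d=(M4−M3)/(6·2)=4243/4004, b=Δ3−h3·(2M3+M4)/6=67/286
seg 4: a=-3, c=M4/2=10497/4004, d=(M5−M4)/(6·2)=-3499/8008, b=Δ4−h4·(2M4+M5)/6=-3995/2002
t_q=5 → seg 2, τ=1; S=-4+197/77·τ+2577/1001·τ²+-8423/8008·τ³=59/728

  seg 0: a=5 b=-2806/1001 c=0 d=-197/1001
  seg 1: a=2 b=-3397/1001 c=-591/1001 d=32/91
  seg 2: a=-4 b=197/77 c=2577/1001 d=-8423/8008
  seg 3: a=3 b=67/286 c=-14961/4004 d=4243/4004
  seg 4: a=-3 b=-3995/2002 c=10497/4004 d=-3499/8008
S(5) = 59/728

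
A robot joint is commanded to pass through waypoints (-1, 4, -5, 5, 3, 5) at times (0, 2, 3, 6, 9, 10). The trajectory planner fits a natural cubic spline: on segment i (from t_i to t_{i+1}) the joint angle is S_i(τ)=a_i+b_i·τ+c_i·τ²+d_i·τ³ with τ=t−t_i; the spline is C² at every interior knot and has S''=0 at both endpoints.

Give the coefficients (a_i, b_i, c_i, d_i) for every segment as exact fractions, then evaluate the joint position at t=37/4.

  seg 0: a=-1 b=51761/7314 c=0 d=-8369/7314
  seg 1: a=4 b=-48667/7314 c=-8369/1219 d=33055/7314
  seg 2: a=-5 b=-24965/3657 c=16317/2438 d=-24181/21942
  seg 3: a=5 b=26147/7314 c=-3932/1219 d=4417/7314
  seg 4: a=3 b=1927/3657 c=5387/2438 d=-5387/7314
S(37/4) = 508403/156032

Δ: Δ0=5/2, Δ1=-9, Δ2=10/3, Δ3=-2/3, Δ4=2
row 1: diag=6, rhs=-69; c'=1/6, d'=-23/2
row 2: denom=8−1·1/6=47/6; d'=(74−1·-23/2)/(47/6)=513/47
row 3: denom=12−3·18/47=510/47; d'=(-24−3·513/47)/(510/47)=-889/170
row 4: denom=8−3·47/170=1219/170; d'=(16−3·-889/170)/(1219/170)=5387/1219
back: M4=5387/1219
back: M3=-889/170−47/170·5387/1219=-7864/1219
back: M2=513/47−18/47·-7864/1219=16317/1219
back: M1=-23/2−1/6·16317/1219=-16738/1219
M: M0=0, M1=-16738/1219, M2=16317/1219, M3=-7864/1219, M4=5387/1219, M5=0
seg 0: a=-1, c=M0/2=0, d=(M1−M0)/(6·2)=-8369/7314, b=Δ0−h0·(2M0+M1)/6=51761/7314
seg 1: a=4, c=M1/2=-8369/1219, d=(M2−M1)/(6·1)=33055/7314, b=Δ1−h1·(2M1+M2)/6=-48667/7314
seg 2: a=-5, c=M2/2=16317/2438, d=(M3−M2)/(6·3)=-24181/21942, b=Δ2−h2·(2M2+M3)/6=-24965/3657
seg 3: a=5, c=M3/2=-3932/1219, d=(M4−M3)/(6·3)=4417/7314, b=Δ3−h3·(2M3+M4)/6=26147/7314
seg 4: a=3, c=M4/2=5387/2438, d=(M5−M4)/(6·1)=-5387/7314, b=Δ4−h4·(2M4+M5)/6=1927/3657
t_q=37/4 → seg 4, τ=1/4; S=3+1927/3657·τ+5387/2438·τ²+-5387/7314·τ³=508403/156032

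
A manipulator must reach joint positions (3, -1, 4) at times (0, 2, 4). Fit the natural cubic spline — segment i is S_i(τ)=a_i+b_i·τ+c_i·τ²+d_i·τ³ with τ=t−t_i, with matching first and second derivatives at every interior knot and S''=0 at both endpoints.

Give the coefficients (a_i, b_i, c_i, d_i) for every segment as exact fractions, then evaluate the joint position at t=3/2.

Δ: Δ0=-2, Δ1=5/2
row 1: diag=8, rhs=27; c'=1/4, d'=27/8
back: M1=27/8
M: M0=0, M1=27/8, M2=0
seg 0: a=3, c=M0/2=0, d=(M1−M0)/(6·2)=9/32, b=Δ0−h0·(2M0+M1)/6=-25/8
seg 1: a=-1, c=M1/2=27/16, d=(M2−M1)/(6·2)=-9/32, b=Δ1−h1·(2M1+M2)/6=1/4
t_q=3/2 → seg 0, τ=3/2; S=3+-25/8·τ+0·τ²+9/32·τ³=-189/256

  seg 0: a=3 b=-25/8 c=0 d=9/32
  seg 1: a=-1 b=1/4 c=27/16 d=-9/32
S(3/2) = -189/256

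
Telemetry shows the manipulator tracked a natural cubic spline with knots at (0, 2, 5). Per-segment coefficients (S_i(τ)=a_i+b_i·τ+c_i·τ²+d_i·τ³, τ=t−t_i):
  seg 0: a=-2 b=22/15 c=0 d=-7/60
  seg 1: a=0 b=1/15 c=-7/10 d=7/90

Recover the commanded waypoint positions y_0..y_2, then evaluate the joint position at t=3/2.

y_0 = S_0(0) = a_0 = -2
y_1 = S_1(0) = a_1 = 0
y_2 = S_1(3) = -4
t_q=3/2 is in segment 0 (τ=3/2); S_0(τ)=-31/160

y_0=-2 y_1=0 y_2=-4
S(3/2) = -31/160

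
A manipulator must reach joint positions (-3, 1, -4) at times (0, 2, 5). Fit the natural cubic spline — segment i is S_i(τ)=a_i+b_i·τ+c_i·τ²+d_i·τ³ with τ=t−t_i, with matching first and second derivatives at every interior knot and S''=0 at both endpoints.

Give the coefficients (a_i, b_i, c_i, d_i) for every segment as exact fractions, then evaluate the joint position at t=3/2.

Δ: Δ0=2, Δ1=-5/3
row 1: diag=10, rhs=-22; c'=3/10, d'=-11/5
back: M1=-11/5
M: M0=0, M1=-11/5, M2=0
seg 0: a=-3, c=M0/2=0, d=(M1−M0)/(6·2)=-11/60, b=Δ0−h0·(2M0+M1)/6=41/15
seg 1: a=1, c=M1/2=-11/10, d=(M2−M1)/(6·3)=11/90, b=Δ1−h1·(2M1+M2)/6=8/15
t_q=3/2 → seg 0, τ=3/2; S=-3+41/15·τ+0·τ²+-11/60·τ³=77/160

  seg 0: a=-3 b=41/15 c=0 d=-11/60
  seg 1: a=1 b=8/15 c=-11/10 d=11/90
S(3/2) = 77/160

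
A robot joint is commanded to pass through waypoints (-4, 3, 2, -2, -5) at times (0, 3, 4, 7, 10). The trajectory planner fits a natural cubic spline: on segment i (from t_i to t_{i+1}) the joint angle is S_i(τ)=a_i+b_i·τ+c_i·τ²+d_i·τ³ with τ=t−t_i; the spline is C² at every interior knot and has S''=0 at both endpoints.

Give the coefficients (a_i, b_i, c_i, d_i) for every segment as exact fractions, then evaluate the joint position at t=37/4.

  seg 0: a=-4 b=43/12 c=0 d=-5/36
  seg 1: a=3 b=-1/6 c=-5/4 d=5/12
  seg 2: a=2 b=-17/12 c=0 d=1/108
  seg 3: a=-2 b=-7/6 c=1/12 d=-1/108
S(37/4) = -1103/256

Δ: Δ0=7/3, Δ1=-1, Δ2=-4/3, Δ3=-1
row 1: diag=8, rhs=-20; c'=1/8, d'=-5/2
row 2: denom=8−1·1/8=63/8; d'=(-2−1·-5/2)/(63/8)=4/63
row 3: denom=12−3·8/21=76/7; d'=(2−3·4/63)/(76/7)=1/6
back: M3=1/6
back: M2=4/63−8/21·1/6=0
back: M1=-5/2−1/8·0=-5/2
M: M0=0, M1=-5/2, M2=0, M3=1/6, M4=0
seg 0: a=-4, c=M0/2=0, d=(M1−M0)/(6·3)=-5/36, b=Δ0−h0·(2M0+M1)/6=43/12
seg 1: a=3, c=M1/2=-5/4, d=(M2−M1)/(6·1)=5/12, b=Δ1−h1·(2M1+M2)/6=-1/6
seg 2: a=2, c=M2/2=0, d=(M3−M2)/(6·3)=1/108, b=Δ2−h2·(2M2+M3)/6=-17/12
seg 3: a=-2, c=M3/2=1/12, d=(M4−M3)/(6·3)=-1/108, b=Δ3−h3·(2M3+M4)/6=-7/6
t_q=37/4 → seg 3, τ=9/4; S=-2+-7/6·τ+1/12·τ²+-1/108·τ³=-1103/256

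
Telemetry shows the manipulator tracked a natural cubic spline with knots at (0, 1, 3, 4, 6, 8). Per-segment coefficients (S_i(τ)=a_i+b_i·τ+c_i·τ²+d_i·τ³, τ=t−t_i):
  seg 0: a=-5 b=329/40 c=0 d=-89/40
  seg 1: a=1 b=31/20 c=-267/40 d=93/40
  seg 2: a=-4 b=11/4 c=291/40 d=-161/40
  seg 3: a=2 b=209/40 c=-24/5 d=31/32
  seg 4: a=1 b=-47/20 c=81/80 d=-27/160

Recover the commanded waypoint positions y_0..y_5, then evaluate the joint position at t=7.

y_0 = S_0(0) = a_0 = -5
y_1 = S_1(0) = a_1 = 1
y_2 = S_2(0) = a_2 = -4
y_3 = S_3(0) = a_3 = 2
y_4 = S_4(0) = a_4 = 1
y_5 = S_4(2) = -1
t_q=7 is in segment 4 (τ=1); S_4(τ)=-81/160

y_0=-5 y_1=1 y_2=-4 y_3=2 y_4=1 y_5=-1
S(7) = -81/160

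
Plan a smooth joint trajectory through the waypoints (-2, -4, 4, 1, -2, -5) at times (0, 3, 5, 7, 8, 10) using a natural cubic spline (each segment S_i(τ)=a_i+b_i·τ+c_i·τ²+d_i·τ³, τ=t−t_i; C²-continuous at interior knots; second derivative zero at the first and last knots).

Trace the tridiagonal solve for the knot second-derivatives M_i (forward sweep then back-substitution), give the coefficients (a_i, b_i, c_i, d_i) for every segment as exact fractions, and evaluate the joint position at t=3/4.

Δ: Δ0=-2/3, Δ1=4, Δ2=-3/2, Δ3=-3, Δ4=-3/2
row 1: diag=10, rhs=28; c'=1/5, d'=14/5
row 2: denom=8−2·1/5=38/5; d'=(-33−2·14/5)/(38/5)=-193/38
row 3: denom=6−2·5/19=104/19; d'=(-9−2·-193/38)/(104/19)=11/52
row 4: denom=6−1·19/104=605/104; d'=(9−1·11/52)/(605/104)=914/605
back: M4=914/605
back: M3=11/52−19/104·914/605=-39/605
back: M2=-193/38−5/19·-39/605=-1225/242
back: M1=14/5−1/5·-1225/242=4613/1210
M: M0=0, M1=4613/1210, M2=-1225/242, M3=-39/605, M4=914/605, M5=0
seg 0: a=-2, c=M0/2=0, d=(M1−M0)/(6·3)=4613/21780, b=Δ0−h0·(2M0+M1)/6=-18679/7260
seg 1: a=-4, c=M1/2=4613/2420, d=(M2−M1)/(6·2)=-5369/7260, b=Δ1−h1·(2M1+M2)/6=11419/3630
seg 2: a=4, c=M2/2=-1225/484, d=(M3−M2)/(6·2)=6047/14520, b=Δ2−h2·(2M2+M3)/6=6883/3630
seg 3: a=1, c=M3/2=-39/1210, d=(M4−M3)/(6·1)=953/3630, b=Δ3−h3·(2M3+M4)/6=-533/165
seg 4: a=-2, c=M4/2=457/605, d=(M5−M4)/(6·2)=-457/3630, b=Δ4−h4·(2M4+M5)/6=-9101/3630
t_q=3/4 → seg 0, τ=3/4; S=-2+-18679/7260·τ+0·τ²+4613/21780·τ³=-118957/30976

  seg 0: a=-2 b=-18679/7260 c=0 d=4613/21780
  seg 1: a=-4 b=11419/3630 c=4613/2420 d=-5369/7260
  seg 2: a=4 b=6883/3630 c=-1225/484 d=6047/14520
  seg 3: a=1 b=-533/165 c=-39/1210 d=953/3630
  seg 4: a=-2 b=-9101/3630 c=457/605 d=-457/3630
S(3/4) = -118957/30976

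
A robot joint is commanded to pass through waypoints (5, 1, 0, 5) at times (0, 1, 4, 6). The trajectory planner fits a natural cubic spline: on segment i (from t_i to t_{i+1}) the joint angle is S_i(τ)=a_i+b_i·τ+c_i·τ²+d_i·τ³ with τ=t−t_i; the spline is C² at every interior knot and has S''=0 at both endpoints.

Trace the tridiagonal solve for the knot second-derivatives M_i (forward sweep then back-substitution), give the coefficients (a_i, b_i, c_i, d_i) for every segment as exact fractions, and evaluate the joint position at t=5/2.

  seg 0: a=5 b=-1873/426 c=0 d=169/426
  seg 1: a=1 b=-683/213 c=169/142 d=-11/142
  seg 2: a=0 b=785/426 c=35/71 d=-35/426
S(5/2) = -1583/1136

Δ: Δ0=-4, Δ1=-1/3, Δ2=5/2
row 1: diag=8, rhs=22; c'=3/8, d'=11/4
row 2: denom=10−3·3/8=71/8; d'=(17−3·11/4)/(71/8)=70/71
back: M2=70/71
back: M1=11/4−3/8·70/71=169/71
M: M0=0, M1=169/71, M2=70/71, M3=0
seg 0: a=5, c=M0/2=0, d=(M1−M0)/(6·1)=169/426, b=Δ0−h0·(2M0+M1)/6=-1873/426
seg 1: a=1, c=M1/2=169/142, d=(M2−M1)/(6·3)=-11/142, b=Δ1−h1·(2M1+M2)/6=-683/213
seg 2: a=0, c=M2/2=35/71, d=(M3−M2)/(6·2)=-35/426, b=Δ2−h2·(2M2+M3)/6=785/426
t_q=5/2 → seg 1, τ=3/2; S=1+-683/213·τ+169/142·τ²+-11/142·τ³=-1583/1136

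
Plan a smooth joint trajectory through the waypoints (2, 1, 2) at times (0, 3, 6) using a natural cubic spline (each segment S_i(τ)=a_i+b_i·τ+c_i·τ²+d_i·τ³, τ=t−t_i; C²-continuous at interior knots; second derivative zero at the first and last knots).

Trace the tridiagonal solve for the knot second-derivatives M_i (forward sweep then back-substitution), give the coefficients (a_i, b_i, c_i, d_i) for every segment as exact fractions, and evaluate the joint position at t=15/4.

  seg 0: a=2 b=-1/2 c=0 d=1/54
  seg 1: a=1 b=0 c=1/6 d=-1/54
S(15/4) = 139/128

Δ: Δ0=-1/3, Δ1=1/3
row 1: diag=12, rhs=4; c'=1/4, d'=1/3
back: M1=1/3
M: M0=0, M1=1/3, M2=0
seg 0: a=2, c=M0/2=0, d=(M1−M0)/(6·3)=1/54, b=Δ0−h0·(2M0+M1)/6=-1/2
seg 1: a=1, c=M1/2=1/6, d=(M2−M1)/(6·3)=-1/54, b=Δ1−h1·(2M1+M2)/6=0
t_q=15/4 → seg 1, τ=3/4; S=1+0·τ+1/6·τ²+-1/54·τ³=139/128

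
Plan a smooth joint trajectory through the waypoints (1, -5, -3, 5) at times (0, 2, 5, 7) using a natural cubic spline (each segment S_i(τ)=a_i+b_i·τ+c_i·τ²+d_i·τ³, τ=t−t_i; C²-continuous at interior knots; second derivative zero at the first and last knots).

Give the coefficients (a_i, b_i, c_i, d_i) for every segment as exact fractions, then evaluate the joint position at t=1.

Δ: Δ0=-3, Δ1=2/3, Δ2=4
row 1: diag=10, rhs=22; c'=3/10, d'=11/5
row 2: denom=10−3·3/10=91/10; d'=(20−3·11/5)/(91/10)=134/91
back: M2=134/91
back: M1=11/5−3/10·134/91=160/91
M: M0=0, M1=160/91, M2=134/91, M3=0
seg 0: a=1, c=M0/2=0, d=(M1−M0)/(6·2)=40/273, b=Δ0−h0·(2M0+M1)/6=-979/273
seg 1: a=-5, c=M1/2=80/91, d=(M2−M1)/(6·3)=-1/63, b=Δ1−h1·(2M1+M2)/6=-499/273
seg 2: a=-3, c=M2/2=67/91, d=(M3−M2)/(6·2)=-67/546, b=Δ2−h2·(2M2+M3)/6=824/273
t_q=1 → seg 0, τ=1; S=1+-979/273·τ+0·τ²+40/273·τ³=-222/91

  seg 0: a=1 b=-979/273 c=0 d=40/273
  seg 1: a=-5 b=-499/273 c=80/91 d=-1/63
  seg 2: a=-3 b=824/273 c=67/91 d=-67/546
S(1) = -222/91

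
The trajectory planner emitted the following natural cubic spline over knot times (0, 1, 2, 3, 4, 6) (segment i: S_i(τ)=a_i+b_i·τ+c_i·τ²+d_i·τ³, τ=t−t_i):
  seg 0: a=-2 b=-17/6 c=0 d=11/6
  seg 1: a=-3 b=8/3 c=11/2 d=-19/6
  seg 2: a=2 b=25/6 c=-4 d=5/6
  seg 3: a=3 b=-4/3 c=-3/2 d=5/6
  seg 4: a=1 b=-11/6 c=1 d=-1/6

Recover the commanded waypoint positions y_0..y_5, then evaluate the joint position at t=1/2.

y_0 = S_0(0) = a_0 = -2
y_1 = S_1(0) = a_1 = -3
y_2 = S_2(0) = a_2 = 2
y_3 = S_3(0) = a_3 = 3
y_4 = S_4(0) = a_4 = 1
y_5 = S_4(2) = 0
t_q=1/2 is in segment 0 (τ=1/2); S_0(τ)=-51/16

y_0=-2 y_1=-3 y_2=2 y_3=3 y_4=1 y_5=0
S(1/2) = -51/16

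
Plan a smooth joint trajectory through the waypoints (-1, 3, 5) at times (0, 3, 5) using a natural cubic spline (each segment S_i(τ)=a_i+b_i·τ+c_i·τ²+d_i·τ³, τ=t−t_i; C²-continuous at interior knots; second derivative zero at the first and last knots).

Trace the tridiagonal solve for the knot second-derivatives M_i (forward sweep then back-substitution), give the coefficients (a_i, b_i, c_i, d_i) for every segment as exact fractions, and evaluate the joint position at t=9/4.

Δ: Δ0=4/3, Δ1=1
row 1: diag=10, rhs=-2; c'=1/5, d'=-1/5
back: M1=-1/5
M: M0=0, M1=-1/5, M2=0
seg 0: a=-1, c=M0/2=0, d=(M1−M0)/(6·3)=-1/90, b=Δ0−h0·(2M0+M1)/6=43/30
seg 1: a=3, c=M1/2=-1/10, d=(M2−M1)/(6·2)=1/60, b=Δ1−h1·(2M1+M2)/6=17/15
t_q=9/4 → seg 0, τ=9/4; S=-1+43/30·τ+0·τ²+-1/90·τ³=1343/640

  seg 0: a=-1 b=43/30 c=0 d=-1/90
  seg 1: a=3 b=17/15 c=-1/10 d=1/60
S(9/4) = 1343/640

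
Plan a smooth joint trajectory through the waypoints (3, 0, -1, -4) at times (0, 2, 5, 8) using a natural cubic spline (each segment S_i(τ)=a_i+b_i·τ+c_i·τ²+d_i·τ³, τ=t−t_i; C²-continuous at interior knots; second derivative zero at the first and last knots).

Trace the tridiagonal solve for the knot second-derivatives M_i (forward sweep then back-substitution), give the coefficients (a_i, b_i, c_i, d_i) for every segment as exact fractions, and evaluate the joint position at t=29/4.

Δ: Δ0=-3/2, Δ1=-1/3, Δ2=-1
row 1: diag=10, rhs=7; c'=3/10, d'=7/10
row 2: denom=12−3·3/10=111/10; d'=(-4−3·7/10)/(111/10)=-61/111
back: M2=-61/111
back: M1=7/10−3/10·-61/111=32/37
M: M0=0, M1=32/37, M2=-61/111, M3=0
seg 0: a=3, c=M0/2=0, d=(M1−M0)/(6·2)=8/111, b=Δ0−h0·(2M0+M1)/6=-397/222
seg 1: a=0, c=M1/2=16/37, d=(M2−M1)/(6·3)=-157/1998, b=Δ1−h1·(2M1+M2)/6=-205/222
seg 2: a=-1, c=M2/2=-61/222, d=(M3−M2)/(6·3)=61/1998, b=Δ2−h2·(2M2+M3)/6=-50/111
t_q=29/4 → seg 2, τ=9/4; S=-1+-50/111·τ+-61/222·τ²+61/1998·τ³=-14477/4736

  seg 0: a=3 b=-397/222 c=0 d=8/111
  seg 1: a=0 b=-205/222 c=16/37 d=-157/1998
  seg 2: a=-1 b=-50/111 c=-61/222 d=61/1998
S(29/4) = -14477/4736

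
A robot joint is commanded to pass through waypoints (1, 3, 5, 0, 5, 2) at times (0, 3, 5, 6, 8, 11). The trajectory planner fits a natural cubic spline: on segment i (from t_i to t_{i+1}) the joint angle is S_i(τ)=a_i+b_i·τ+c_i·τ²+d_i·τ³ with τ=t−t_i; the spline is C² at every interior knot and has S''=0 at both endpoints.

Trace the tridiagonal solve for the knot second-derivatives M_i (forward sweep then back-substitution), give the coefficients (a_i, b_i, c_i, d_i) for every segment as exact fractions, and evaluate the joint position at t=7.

  seg 0: a=1 b=-135/506 c=0 d=1417/13662
  seg 1: a=3 b=641/253 c=1417/1518 d=-2581/3036
  seg 2: a=5 b=-2986/759 c=-3163/759 d=214/69
  seg 3: a=0 b=-750/253 c=3899/759 d=-7301/6072
  seg 4: a=5 b=4789/1518 c=-6307/3036 d=6307/27324
S(7) = 5891/6072

Δ: Δ0=2/3, Δ1=1, Δ2=-5, Δ3=5/2, Δ4=-1
row 1: diag=10, rhs=2; c'=1/5, d'=1/5
row 2: denom=6−2·1/5=28/5; d'=(-36−2·1/5)/(28/5)=-13/2
row 3: denom=6−1·5/28=163/28; d'=(45−1·-13/2)/(163/28)=1442/163
row 4: denom=10−2·56/163=1518/163; d'=(-21−2·1442/163)/(1518/163)=-6307/1518
back: M4=-6307/1518
back: M3=1442/163−56/163·-6307/1518=7798/759
back: M2=-13/2−5/28·7798/759=-6326/759
back: M1=1/5−1/5·-6326/759=1417/759
M: M0=0, M1=1417/759, M2=-6326/759, M3=7798/759, M4=-6307/1518, M5=0
seg 0: a=1, c=M0/2=0, d=(M1−M0)/(6·3)=1417/13662, b=Δ0−h0·(2M0+M1)/6=-135/506
seg 1: a=3, c=M1/2=1417/1518, d=(M2−M1)/(6·2)=-2581/3036, b=Δ1−h1·(2M1+M2)/6=641/253
seg 2: a=5, c=M2/2=-3163/759, d=(M3−M2)/(6·1)=214/69, b=Δ2−h2·(2M2+M3)/6=-2986/759
seg 3: a=0, c=M3/2=3899/759, d=(M4−M3)/(6·2)=-7301/6072, b=Δ3−h3·(2M3+M4)/6=-750/253
seg 4: a=5, c=M4/2=-6307/3036, d=(M5−M4)/(6·3)=6307/27324, b=Δ4−h4·(2M4+M5)/6=4789/1518
t_q=7 → seg 3, τ=1; S=0+-750/253·τ+3899/759·τ²+-7301/6072·τ³=5891/6072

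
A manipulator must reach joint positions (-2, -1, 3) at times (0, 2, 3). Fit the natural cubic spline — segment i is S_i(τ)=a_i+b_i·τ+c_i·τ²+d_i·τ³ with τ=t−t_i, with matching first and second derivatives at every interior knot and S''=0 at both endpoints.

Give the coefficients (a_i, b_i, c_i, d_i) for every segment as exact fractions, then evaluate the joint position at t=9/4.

  seg 0: a=-2 b=-2/3 c=0 d=7/24
  seg 1: a=-1 b=17/6 c=7/4 d=-7/12
S(9/4) = -49/256

Δ: Δ0=1/2, Δ1=4
row 1: diag=6, rhs=21; c'=1/6, d'=7/2
back: M1=7/2
M: M0=0, M1=7/2, M2=0
seg 0: a=-2, c=M0/2=0, d=(M1−M0)/(6·2)=7/24, b=Δ0−h0·(2M0+M1)/6=-2/3
seg 1: a=-1, c=M1/2=7/4, d=(M2−M1)/(6·1)=-7/12, b=Δ1−h1·(2M1+M2)/6=17/6
t_q=9/4 → seg 1, τ=1/4; S=-1+17/6·τ+7/4·τ²+-7/12·τ³=-49/256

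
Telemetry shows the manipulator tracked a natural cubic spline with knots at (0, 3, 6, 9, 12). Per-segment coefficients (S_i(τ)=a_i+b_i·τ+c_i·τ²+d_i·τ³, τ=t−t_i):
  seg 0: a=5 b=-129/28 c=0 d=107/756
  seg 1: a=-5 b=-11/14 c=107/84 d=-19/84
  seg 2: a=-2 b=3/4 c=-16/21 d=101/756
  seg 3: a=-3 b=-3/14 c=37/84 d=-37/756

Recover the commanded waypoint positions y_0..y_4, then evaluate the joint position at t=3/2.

y_0=5 y_1=-5 y_2=-2 y_3=-3 y_4=-1
S(3/2) = -321/224

y_0 = S_0(0) = a_0 = 5
y_1 = S_1(0) = a_1 = -5
y_2 = S_2(0) = a_2 = -2
y_3 = S_3(0) = a_3 = -3
y_4 = S_3(3) = -1
t_q=3/2 is in segment 0 (τ=3/2); S_0(τ)=-321/224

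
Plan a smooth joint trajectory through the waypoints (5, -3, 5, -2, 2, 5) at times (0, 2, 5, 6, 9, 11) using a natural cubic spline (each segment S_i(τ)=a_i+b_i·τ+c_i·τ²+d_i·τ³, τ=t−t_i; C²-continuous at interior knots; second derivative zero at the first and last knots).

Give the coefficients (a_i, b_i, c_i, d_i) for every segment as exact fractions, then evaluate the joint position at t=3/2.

Δ: Δ0=-4, Δ1=8/3, Δ2=-7, Δ3=4/3, Δ4=3/2
row 1: diag=10, rhs=40; c'=3/10, d'=4
row 2: denom=8−3·3/10=71/10; d'=(-58−3·4)/(71/10)=-700/71
row 3: denom=8−1·10/71=558/71; d'=(50−1·-700/71)/(558/71)=2125/279
row 4: denom=10−3·71/186=549/62; d'=(1−3·2125/279)/(549/62)=-4064/1647
back: M4=-4064/1647
back: M3=2125/279−71/186·-4064/1647=42287/4941
back: M2=-700/71−10/71·42287/4941=-54670/4941
back: M1=4−3/10·-54670/4941=12055/1647
M: M0=0, M1=12055/1647, M2=-54670/4941, M3=42287/4941, M4=-4064/1647, M5=0
seg 0: a=5, c=M0/2=0, d=(M1−M0)/(6·2)=12055/19764, b=Δ0−h0·(2M0+M1)/6=-31819/4941
seg 1: a=-3, c=M1/2=12055/3294, d=(M2−M1)/(6·3)=-90835/88938, b=Δ1−h1·(2M1+M2)/6=4346/4941
seg 2: a=5, c=M2/2=-27335/4941, d=(M3−M2)/(6·1)=399/122, b=Δ2−h2·(2M2+M3)/6=-46823/9882
seg 3: a=-2, c=M3/2=42287/9882, d=(M4−M3)/(6·3)=-54479/88938, b=Δ3−h3·(2M3+M4)/6=-29603/4941
seg 4: a=2, c=M4/2=-2032/1647, d=(M5−M4)/(6·2)=1016/4941, b=Δ4−h4·(2M4+M5)/6=31079/9882
t_q=3/2 → seg 0, τ=3/2; S=5+-31819/4941·τ+0·τ²+12055/19764·τ³=-137089/52704

  seg 0: a=5 b=-31819/4941 c=0 d=12055/19764
  seg 1: a=-3 b=4346/4941 c=12055/3294 d=-90835/88938
  seg 2: a=5 b=-46823/9882 c=-27335/4941 d=399/122
  seg 3: a=-2 b=-29603/4941 c=42287/9882 d=-54479/88938
  seg 4: a=2 b=31079/9882 c=-2032/1647 d=1016/4941
S(3/2) = -137089/52704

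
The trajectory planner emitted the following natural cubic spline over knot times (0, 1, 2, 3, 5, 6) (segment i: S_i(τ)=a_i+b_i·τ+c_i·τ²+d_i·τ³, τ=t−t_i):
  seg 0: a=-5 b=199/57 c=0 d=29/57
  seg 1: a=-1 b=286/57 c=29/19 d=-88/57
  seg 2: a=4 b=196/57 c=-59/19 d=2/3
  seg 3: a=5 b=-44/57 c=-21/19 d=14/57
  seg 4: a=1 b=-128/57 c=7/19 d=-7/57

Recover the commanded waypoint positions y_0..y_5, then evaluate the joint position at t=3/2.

y_0=-5 y_1=-1 y_2=4 y_3=5 y_4=1 y_5=-1
S(3/2) = 129/76

y_0 = S_0(0) = a_0 = -5
y_1 = S_1(0) = a_1 = -1
y_2 = S_2(0) = a_2 = 4
y_3 = S_3(0) = a_3 = 5
y_4 = S_4(0) = a_4 = 1
y_5 = S_4(1) = -1
t_q=3/2 is in segment 1 (τ=1/2); S_1(τ)=129/76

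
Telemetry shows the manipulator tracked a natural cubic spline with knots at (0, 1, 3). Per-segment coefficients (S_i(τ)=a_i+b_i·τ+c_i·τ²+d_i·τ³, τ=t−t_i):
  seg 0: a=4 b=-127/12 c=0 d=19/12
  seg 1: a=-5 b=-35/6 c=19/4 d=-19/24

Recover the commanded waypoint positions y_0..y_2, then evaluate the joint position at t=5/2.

y_0=4 y_1=-5 y_2=-4
S(5/2) = -367/64

y_0 = S_0(0) = a_0 = 4
y_1 = S_1(0) = a_1 = -5
y_2 = S_1(2) = -4
t_q=5/2 is in segment 1 (τ=3/2); S_1(τ)=-367/64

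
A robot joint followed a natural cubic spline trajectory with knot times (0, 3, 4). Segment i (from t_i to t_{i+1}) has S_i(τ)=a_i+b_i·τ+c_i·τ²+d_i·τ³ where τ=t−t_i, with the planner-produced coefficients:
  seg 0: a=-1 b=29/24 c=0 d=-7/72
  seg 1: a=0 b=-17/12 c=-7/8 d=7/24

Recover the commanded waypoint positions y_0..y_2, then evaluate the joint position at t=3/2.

y_0 = S_0(0) = a_0 = -1
y_1 = S_1(0) = a_1 = 0
y_2 = S_1(1) = -2
t_q=3/2 is in segment 0 (τ=3/2); S_0(τ)=31/64

y_0=-1 y_1=0 y_2=-2
S(3/2) = 31/64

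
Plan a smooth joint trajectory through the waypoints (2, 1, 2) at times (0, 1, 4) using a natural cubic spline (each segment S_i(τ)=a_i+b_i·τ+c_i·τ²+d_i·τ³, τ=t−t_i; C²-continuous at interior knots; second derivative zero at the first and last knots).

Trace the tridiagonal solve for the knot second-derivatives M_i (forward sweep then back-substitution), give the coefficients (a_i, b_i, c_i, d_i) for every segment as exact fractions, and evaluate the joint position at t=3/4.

  seg 0: a=2 b=-7/6 c=0 d=1/6
  seg 1: a=1 b=-2/3 c=1/2 d=-1/18
S(3/4) = 153/128

Δ: Δ0=-1, Δ1=1/3
row 1: diag=8, rhs=8; c'=3/8, d'=1
back: M1=1
M: M0=0, M1=1, M2=0
seg 0: a=2, c=M0/2=0, d=(M1−M0)/(6·1)=1/6, b=Δ0−h0·(2M0+M1)/6=-7/6
seg 1: a=1, c=M1/2=1/2, d=(M2−M1)/(6·3)=-1/18, b=Δ1−h1·(2M1+M2)/6=-2/3
t_q=3/4 → seg 0, τ=3/4; S=2+-7/6·τ+0·τ²+1/6·τ³=153/128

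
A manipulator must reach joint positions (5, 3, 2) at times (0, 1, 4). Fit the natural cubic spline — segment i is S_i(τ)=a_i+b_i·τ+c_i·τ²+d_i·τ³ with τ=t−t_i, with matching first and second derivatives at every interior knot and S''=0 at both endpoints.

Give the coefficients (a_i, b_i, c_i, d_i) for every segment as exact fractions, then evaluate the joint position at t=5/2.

  seg 0: a=5 b=-53/24 c=0 d=5/24
  seg 1: a=3 b=-19/12 c=5/8 d=-5/72
S(5/2) = 115/64

Δ: Δ0=-2, Δ1=-1/3
row 1: diag=8, rhs=10; c'=3/8, d'=5/4
back: M1=5/4
M: M0=0, M1=5/4, M2=0
seg 0: a=5, c=M0/2=0, d=(M1−M0)/(6·1)=5/24, b=Δ0−h0·(2M0+M1)/6=-53/24
seg 1: a=3, c=M1/2=5/8, d=(M2−M1)/(6·3)=-5/72, b=Δ1−h1·(2M1+M2)/6=-19/12
t_q=5/2 → seg 1, τ=3/2; S=3+-19/12·τ+5/8·τ²+-5/72·τ³=115/64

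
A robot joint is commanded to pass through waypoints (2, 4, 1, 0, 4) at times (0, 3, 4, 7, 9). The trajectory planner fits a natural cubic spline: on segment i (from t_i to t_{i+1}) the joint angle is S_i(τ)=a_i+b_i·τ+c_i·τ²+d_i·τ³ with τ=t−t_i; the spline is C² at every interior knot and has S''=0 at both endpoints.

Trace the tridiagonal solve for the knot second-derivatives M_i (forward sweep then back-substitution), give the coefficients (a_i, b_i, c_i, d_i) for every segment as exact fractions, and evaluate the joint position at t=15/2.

Δ: Δ0=2/3, Δ1=-3, Δ2=-1/3, Δ3=2
row 1: diag=8, rhs=-22; c'=1/8, d'=-11/4
row 2: denom=8−1·1/8=63/8; d'=(16−1·-11/4)/(63/8)=50/21
row 3: denom=10−3·8/21=62/7; d'=(14−3·50/21)/(62/7)=24/31
back: M3=24/31
back: M2=50/21−8/21·24/31=194/93
back: M1=-11/4−1/8·194/93=-280/93
M: M0=0, M1=-280/93, M2=194/93, M3=24/31, M4=0
seg 0: a=2, c=M0/2=0, d=(M1−M0)/(6·3)=-140/837, b=Δ0−h0·(2M0+M1)/6=202/93
seg 1: a=4, c=M1/2=-140/93, d=(M2−M1)/(6·1)=79/93, b=Δ1−h1·(2M1+M2)/6=-218/93
seg 2: a=1, c=M2/2=97/93, d=(M3−M2)/(6·3)=-61/837, b=Δ2−h2·(2M2+M3)/6=-87/31
seg 3: a=0, c=M3/2=12/31, d=(M4−M3)/(6·2)=-2/31, b=Δ3−h3·(2M3+M4)/6=46/31
t_q=15/2 → seg 3, τ=1/2; S=0+46/31·τ+12/31·τ²+-2/31·τ³=103/124

  seg 0: a=2 b=202/93 c=0 d=-140/837
  seg 1: a=4 b=-218/93 c=-140/93 d=79/93
  seg 2: a=1 b=-87/31 c=97/93 d=-61/837
  seg 3: a=0 b=46/31 c=12/31 d=-2/31
S(15/2) = 103/124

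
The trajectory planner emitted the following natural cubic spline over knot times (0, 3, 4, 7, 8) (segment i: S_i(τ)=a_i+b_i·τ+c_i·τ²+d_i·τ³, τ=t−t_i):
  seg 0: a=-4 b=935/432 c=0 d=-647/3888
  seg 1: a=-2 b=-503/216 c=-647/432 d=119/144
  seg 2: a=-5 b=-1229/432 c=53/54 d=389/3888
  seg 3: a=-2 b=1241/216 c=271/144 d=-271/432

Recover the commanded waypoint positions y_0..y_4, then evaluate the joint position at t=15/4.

y_0=-4 y_1=-2 y_2=-5 y_3=-2 y_4=5
S(15/4) = -39079/9216

y_0 = S_0(0) = a_0 = -4
y_1 = S_1(0) = a_1 = -2
y_2 = S_2(0) = a_2 = -5
y_3 = S_3(0) = a_3 = -2
y_4 = S_3(1) = 5
t_q=15/4 is in segment 1 (τ=3/4); S_1(τ)=-39079/9216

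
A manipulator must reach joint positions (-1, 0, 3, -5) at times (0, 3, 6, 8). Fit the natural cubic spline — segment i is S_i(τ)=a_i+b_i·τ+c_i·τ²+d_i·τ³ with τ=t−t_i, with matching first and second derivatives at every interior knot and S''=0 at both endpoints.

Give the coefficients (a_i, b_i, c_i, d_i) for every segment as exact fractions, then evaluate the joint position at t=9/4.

  seg 0: a=-1 b=-28/111 c=0 d=65/999
  seg 1: a=0 b=167/111 c=65/111 d=-251/999
  seg 2: a=3 b=-196/111 c=-62/37 d=31/111
S(9/4) = -1957/2368

Δ: Δ0=1/3, Δ1=1, Δ2=-4
row 1: diag=12, rhs=4; c'=1/4, d'=1/3
row 2: denom=10−3·1/4=37/4; d'=(-30−3·1/3)/(37/4)=-124/37
back: M2=-124/37
back: M1=1/3−1/4·-124/37=130/111
M: M0=0, M1=130/111, M2=-124/37, M3=0
seg 0: a=-1, c=M0/2=0, d=(M1−M0)/(6·3)=65/999, b=Δ0−h0·(2M0+M1)/6=-28/111
seg 1: a=0, c=M1/2=65/111, d=(M2−M1)/(6·3)=-251/999, b=Δ1−h1·(2M1+M2)/6=167/111
seg 2: a=3, c=M2/2=-62/37, d=(M3−M2)/(6·2)=31/111, b=Δ2−h2·(2M2+M3)/6=-196/111
t_q=9/4 → seg 0, τ=9/4; S=-1+-28/111·τ+0·τ²+65/999·τ³=-1957/2368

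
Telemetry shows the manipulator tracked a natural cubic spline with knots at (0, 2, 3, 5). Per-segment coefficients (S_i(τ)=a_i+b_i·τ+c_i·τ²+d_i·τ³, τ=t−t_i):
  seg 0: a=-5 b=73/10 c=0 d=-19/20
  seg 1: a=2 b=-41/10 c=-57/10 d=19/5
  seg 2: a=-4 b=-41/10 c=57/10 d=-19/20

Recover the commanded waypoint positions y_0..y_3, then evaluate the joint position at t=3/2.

y_0 = S_0(0) = a_0 = -5
y_1 = S_1(0) = a_1 = 2
y_2 = S_2(0) = a_2 = -4
y_3 = S_2(2) = 3
t_q=3/2 is in segment 0 (τ=3/2); S_0(τ)=439/160

y_0=-5 y_1=2 y_2=-4 y_3=3
S(3/2) = 439/160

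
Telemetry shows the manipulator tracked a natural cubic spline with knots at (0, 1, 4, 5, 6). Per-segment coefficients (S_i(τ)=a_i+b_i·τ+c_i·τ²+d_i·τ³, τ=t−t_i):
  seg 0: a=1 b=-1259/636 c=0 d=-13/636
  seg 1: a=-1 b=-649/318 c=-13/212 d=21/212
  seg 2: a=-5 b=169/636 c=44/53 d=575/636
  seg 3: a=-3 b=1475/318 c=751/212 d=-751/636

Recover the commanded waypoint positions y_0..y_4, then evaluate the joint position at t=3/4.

y_0=1 y_1=-1 y_2=-5 y_3=-3 y_4=4
S(3/4) = -6693/13568

y_0 = S_0(0) = a_0 = 1
y_1 = S_1(0) = a_1 = -1
y_2 = S_2(0) = a_2 = -5
y_3 = S_3(0) = a_3 = -3
y_4 = S_3(1) = 4
t_q=3/4 is in segment 0 (τ=3/4); S_0(τ)=-6693/13568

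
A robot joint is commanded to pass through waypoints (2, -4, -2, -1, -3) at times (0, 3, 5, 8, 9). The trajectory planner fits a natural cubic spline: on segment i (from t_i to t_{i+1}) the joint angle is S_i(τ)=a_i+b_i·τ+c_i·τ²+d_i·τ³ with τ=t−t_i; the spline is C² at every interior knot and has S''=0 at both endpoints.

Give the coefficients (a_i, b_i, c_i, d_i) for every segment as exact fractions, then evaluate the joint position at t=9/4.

  seg 0: a=2 b=-1985/678 c=0 d=629/6102
  seg 1: a=-4 b=-49/339 c=629/678 d=-241/1356
  seg 2: a=-2 b=162/113 c=-47/339 d=-232/3051
  seg 3: a=-1 b=-164/113 c=-93/113 d=31/113
S(9/4) = -49369/14464

Δ: Δ0=-2, Δ1=1, Δ2=1/3, Δ3=-2
row 1: diag=10, rhs=18; c'=1/5, d'=9/5
row 2: denom=10−2·1/5=48/5; d'=(-4−2·9/5)/(48/5)=-19/24
row 3: denom=8−3·5/16=113/16; d'=(-14−3·-19/24)/(113/16)=-186/113
back: M3=-186/113
back: M2=-19/24−5/16·-186/113=-94/339
back: M1=9/5−1/5·-94/339=629/339
M: M0=0, M1=629/339, M2=-94/339, M3=-186/113, M4=0
seg 0: a=2, c=M0/2=0, d=(M1−M0)/(6·3)=629/6102, b=Δ0−h0·(2M0+M1)/6=-1985/678
seg 1: a=-4, c=M1/2=629/678, d=(M2−M1)/(6·2)=-241/1356, b=Δ1−h1·(2M1+M2)/6=-49/339
seg 2: a=-2, c=M2/2=-47/339, d=(M3−M2)/(6·3)=-232/3051, b=Δ2−h2·(2M2+M3)/6=162/113
seg 3: a=-1, c=M3/2=-93/113, d=(M4−M3)/(6·1)=31/113, b=Δ3−h3·(2M3+M4)/6=-164/113
t_q=9/4 → seg 0, τ=9/4; S=2+-1985/678·τ+0·τ²+629/6102·τ³=-49369/14464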